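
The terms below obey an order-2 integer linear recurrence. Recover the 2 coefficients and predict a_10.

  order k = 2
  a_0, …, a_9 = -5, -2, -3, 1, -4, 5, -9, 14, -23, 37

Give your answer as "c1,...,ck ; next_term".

  a_2 = -1·-2 + 1·-5 = -3
  a_3 = -1·-3 + 1·-2 = 1
  a_4 = -1·1 + 1·-3 = -4
  a_5 = -1·-4 + 1·1 = 5
  a_6 = -1·5 + 1·-4 = -9
  a_7 = -1·-9 + 1·5 = 14
  a_8 = -1·14 + 1·-9 = -23
  a_9 = -1·-23 + 1·14 = 37
  a_10 = -1·37 + 1·-23 = -60

-1,1 ; -60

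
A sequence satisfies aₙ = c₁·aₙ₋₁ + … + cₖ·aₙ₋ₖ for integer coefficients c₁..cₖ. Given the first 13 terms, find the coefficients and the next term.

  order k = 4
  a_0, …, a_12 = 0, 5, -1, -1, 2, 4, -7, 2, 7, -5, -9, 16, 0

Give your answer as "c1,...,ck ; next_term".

  a_4 = -1·-1 + -1·-1 + 0·5 + 1·0 = 2
  a_5 = -1·2 + -1·-1 + 0·-1 + 1·5 = 4
  a_6 = -1·4 + -1·2 + 0·-1 + 1·-1 = -7
  a_7 = -1·-7 + -1·4 + 0·2 + 1·-1 = 2
  a_8 = -1·2 + -1·-7 + 0·4 + 1·2 = 7
  a_9 = -1·7 + -1·2 + 0·-7 + 1·4 = -5
  a_10 = -1·-5 + -1·7 + 0·2 + 1·-7 = -9
  a_11 = -1·-9 + -1·-5 + 0·7 + 1·2 = 16
  a_12 = -1·16 + -1·-9 + 0·-5 + 1·7 = 0
  a_13 = -1·0 + -1·16 + 0·-9 + 1·-5 = -21

-1,-1,0,1 ; -21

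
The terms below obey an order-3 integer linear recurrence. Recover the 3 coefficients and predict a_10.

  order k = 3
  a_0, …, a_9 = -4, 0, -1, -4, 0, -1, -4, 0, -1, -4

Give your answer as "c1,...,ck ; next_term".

  a_3 = 0·-1 + 0·0 + 1·-4 = -4
  a_4 = 0·-4 + 0·-1 + 1·0 = 0
  a_5 = 0·0 + 0·-4 + 1·-1 = -1
  a_6 = 0·-1 + 0·0 + 1·-4 = -4
  a_7 = 0·-4 + 0·-1 + 1·0 = 0
  a_8 = 0·0 + 0·-4 + 1·-1 = -1
  a_9 = 0·-1 + 0·0 + 1·-4 = -4
  a_10 = 0·-4 + 0·-1 + 1·0 = 0

0,0,1 ; 0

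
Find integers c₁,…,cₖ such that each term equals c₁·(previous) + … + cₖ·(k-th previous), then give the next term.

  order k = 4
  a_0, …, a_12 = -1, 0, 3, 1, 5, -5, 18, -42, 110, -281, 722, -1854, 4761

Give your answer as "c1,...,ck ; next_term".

  a_4 = -2·1 + 2·3 + 1·0 + -1·-1 = 5
  a_5 = -2·5 + 2·1 + 1·3 + -1·0 = -5
  a_6 = -2·-5 + 2·5 + 1·1 + -1·3 = 18
  a_7 = -2·18 + 2·-5 + 1·5 + -1·1 = -42
  a_8 = -2·-42 + 2·18 + 1·-5 + -1·5 = 110
  a_9 = -2·110 + 2·-42 + 1·18 + -1·-5 = -281
  a_10 = -2·-281 + 2·110 + 1·-42 + -1·18 = 722
  a_11 = -2·722 + 2·-281 + 1·110 + -1·-42 = -1854
  a_12 = -2·-1854 + 2·722 + 1·-281 + -1·110 = 4761
  a_13 = -2·4761 + 2·-1854 + 1·722 + -1·-281 = -12227

-2,2,1,-1 ; -12227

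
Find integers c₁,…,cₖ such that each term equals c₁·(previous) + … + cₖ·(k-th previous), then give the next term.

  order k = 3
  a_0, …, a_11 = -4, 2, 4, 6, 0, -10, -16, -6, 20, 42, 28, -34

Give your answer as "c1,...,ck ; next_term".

1,-1,-1 ; -104

  a_3 = 1·4 + -1·2 + -1·-4 = 6
  a_4 = 1·6 + -1·4 + -1·2 = 0
  a_5 = 1·0 + -1·6 + -1·4 = -10
  a_6 = 1·-10 + -1·0 + -1·6 = -16
  a_7 = 1·-16 + -1·-10 + -1·0 = -6
  a_8 = 1·-6 + -1·-16 + -1·-10 = 20
  a_9 = 1·20 + -1·-6 + -1·-16 = 42
  a_10 = 1·42 + -1·20 + -1·-6 = 28
  a_11 = 1·28 + -1·42 + -1·20 = -34
  a_12 = 1·-34 + -1·28 + -1·42 = -104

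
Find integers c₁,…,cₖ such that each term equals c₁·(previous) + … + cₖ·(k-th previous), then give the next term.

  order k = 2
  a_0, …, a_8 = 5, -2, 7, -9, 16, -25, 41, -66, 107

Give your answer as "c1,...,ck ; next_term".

  a_2 = -1·-2 + 1·5 = 7
  a_3 = -1·7 + 1·-2 = -9
  a_4 = -1·-9 + 1·7 = 16
  a_5 = -1·16 + 1·-9 = -25
  a_6 = -1·-25 + 1·16 = 41
  a_7 = -1·41 + 1·-25 = -66
  a_8 = -1·-66 + 1·41 = 107
  a_9 = -1·107 + 1·-66 = -173

-1,1 ; -173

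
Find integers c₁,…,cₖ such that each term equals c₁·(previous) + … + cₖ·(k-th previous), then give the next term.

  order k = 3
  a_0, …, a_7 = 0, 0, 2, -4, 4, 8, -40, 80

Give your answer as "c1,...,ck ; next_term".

-2,-2,4 ; -48

  a_3 = -2·2 + -2·0 + 4·0 = -4
  a_4 = -2·-4 + -2·2 + 4·0 = 4
  a_5 = -2·4 + -2·-4 + 4·2 = 8
  a_6 = -2·8 + -2·4 + 4·-4 = -40
  a_7 = -2·-40 + -2·8 + 4·4 = 80
  a_8 = -2·80 + -2·-40 + 4·8 = -48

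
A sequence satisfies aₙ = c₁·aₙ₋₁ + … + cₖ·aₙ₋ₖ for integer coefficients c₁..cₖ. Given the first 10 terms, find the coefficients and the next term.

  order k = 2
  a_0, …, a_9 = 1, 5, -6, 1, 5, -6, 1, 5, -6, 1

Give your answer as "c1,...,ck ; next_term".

-1,-1 ; 5

  a_2 = -1·5 + -1·1 = -6
  a_3 = -1·-6 + -1·5 = 1
  a_4 = -1·1 + -1·-6 = 5
  a_5 = -1·5 + -1·1 = -6
  a_6 = -1·-6 + -1·5 = 1
  a_7 = -1·1 + -1·-6 = 5
  a_8 = -1·5 + -1·1 = -6
  a_9 = -1·-6 + -1·5 = 1
  a_10 = -1·1 + -1·-6 = 5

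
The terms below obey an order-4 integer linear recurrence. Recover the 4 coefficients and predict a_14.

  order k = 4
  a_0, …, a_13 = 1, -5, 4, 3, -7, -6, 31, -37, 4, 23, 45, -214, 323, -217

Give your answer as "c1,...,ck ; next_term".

-2,-2,-1,2 ; 92

  a_4 = -2·3 + -2·4 + -1·-5 + 2·1 = -7
  a_5 = -2·-7 + -2·3 + -1·4 + 2·-5 = -6
  a_6 = -2·-6 + -2·-7 + -1·3 + 2·4 = 31
  a_7 = -2·31 + -2·-6 + -1·-7 + 2·3 = -37
  a_8 = -2·-37 + -2·31 + -1·-6 + 2·-7 = 4
  a_9 = -2·4 + -2·-37 + -1·31 + 2·-6 = 23
  a_10 = -2·23 + -2·4 + -1·-37 + 2·31 = 45
  a_11 = -2·45 + -2·23 + -1·4 + 2·-37 = -214
  a_12 = -2·-214 + -2·45 + -1·23 + 2·4 = 323
  a_13 = -2·323 + -2·-214 + -1·45 + 2·23 = -217
  a_14 = -2·-217 + -2·323 + -1·-214 + 2·45 = 92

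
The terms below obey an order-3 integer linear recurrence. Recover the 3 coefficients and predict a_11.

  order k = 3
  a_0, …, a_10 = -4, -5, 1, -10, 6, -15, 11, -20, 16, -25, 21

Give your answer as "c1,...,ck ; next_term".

  a_3 = -1·1 + 1·-5 + 1·-4 = -10
  a_4 = -1·-10 + 1·1 + 1·-5 = 6
  a_5 = -1·6 + 1·-10 + 1·1 = -15
  a_6 = -1·-15 + 1·6 + 1·-10 = 11
  a_7 = -1·11 + 1·-15 + 1·6 = -20
  a_8 = -1·-20 + 1·11 + 1·-15 = 16
  a_9 = -1·16 + 1·-20 + 1·11 = -25
  a_10 = -1·-25 + 1·16 + 1·-20 = 21
  a_11 = -1·21 + 1·-25 + 1·16 = -30

-1,1,1 ; -30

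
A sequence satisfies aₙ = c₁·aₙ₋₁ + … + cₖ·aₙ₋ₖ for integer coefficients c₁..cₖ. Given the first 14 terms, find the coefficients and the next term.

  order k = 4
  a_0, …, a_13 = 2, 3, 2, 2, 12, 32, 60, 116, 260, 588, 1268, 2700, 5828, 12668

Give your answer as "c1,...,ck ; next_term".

  a_4 = 2·2 + -1·2 + 2·3 + 2·2 = 12
  a_5 = 2·12 + -1·2 + 2·2 + 2·3 = 32
  a_6 = 2·32 + -1·12 + 2·2 + 2·2 = 60
  a_7 = 2·60 + -1·32 + 2·12 + 2·2 = 116
  a_8 = 2·116 + -1·60 + 2·32 + 2·12 = 260
  a_9 = 2·260 + -1·116 + 2·60 + 2·32 = 588
  a_10 = 2·588 + -1·260 + 2·116 + 2·60 = 1268
  a_11 = 2·1268 + -1·588 + 2·260 + 2·116 = 2700
  a_12 = 2·2700 + -1·1268 + 2·588 + 2·260 = 5828
  a_13 = 2·5828 + -1·2700 + 2·1268 + 2·588 = 12668
  a_14 = 2·12668 + -1·5828 + 2·2700 + 2·1268 = 27444

2,-1,2,2 ; 27444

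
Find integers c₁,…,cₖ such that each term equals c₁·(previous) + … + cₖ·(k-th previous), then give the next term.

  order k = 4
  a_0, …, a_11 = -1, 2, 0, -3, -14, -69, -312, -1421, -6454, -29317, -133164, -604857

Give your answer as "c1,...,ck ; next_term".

  a_4 = 4·-3 + 3·0 + -2·2 + -2·-1 = -14
  a_5 = 4·-14 + 3·-3 + -2·0 + -2·2 = -69
  a_6 = 4·-69 + 3·-14 + -2·-3 + -2·0 = -312
  a_7 = 4·-312 + 3·-69 + -2·-14 + -2·-3 = -1421
  a_8 = 4·-1421 + 3·-312 + -2·-69 + -2·-14 = -6454
  a_9 = 4·-6454 + 3·-1421 + -2·-312 + -2·-69 = -29317
  a_10 = 4·-29317 + 3·-6454 + -2·-1421 + -2·-312 = -133164
  a_11 = 4·-133164 + 3·-29317 + -2·-6454 + -2·-1421 = -604857
  a_12 = 4·-604857 + 3·-133164 + -2·-29317 + -2·-6454 = -2747378

4,3,-2,-2 ; -2747378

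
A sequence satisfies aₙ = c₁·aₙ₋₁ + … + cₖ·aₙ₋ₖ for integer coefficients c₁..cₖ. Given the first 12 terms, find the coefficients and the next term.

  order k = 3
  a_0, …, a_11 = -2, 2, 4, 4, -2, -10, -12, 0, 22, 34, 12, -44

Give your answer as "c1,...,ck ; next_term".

1,-1,-1 ; -90

  a_3 = 1·4 + -1·2 + -1·-2 = 4
  a_4 = 1·4 + -1·4 + -1·2 = -2
  a_5 = 1·-2 + -1·4 + -1·4 = -10
  a_6 = 1·-10 + -1·-2 + -1·4 = -12
  a_7 = 1·-12 + -1·-10 + -1·-2 = 0
  a_8 = 1·0 + -1·-12 + -1·-10 = 22
  a_9 = 1·22 + -1·0 + -1·-12 = 34
  a_10 = 1·34 + -1·22 + -1·0 = 12
  a_11 = 1·12 + -1·34 + -1·22 = -44
  a_12 = 1·-44 + -1·12 + -1·34 = -90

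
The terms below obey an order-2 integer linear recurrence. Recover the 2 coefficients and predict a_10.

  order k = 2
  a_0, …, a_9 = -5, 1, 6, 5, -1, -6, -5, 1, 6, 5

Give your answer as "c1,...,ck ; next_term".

  a_2 = 1·1 + -1·-5 = 6
  a_3 = 1·6 + -1·1 = 5
  a_4 = 1·5 + -1·6 = -1
  a_5 = 1·-1 + -1·5 = -6
  a_6 = 1·-6 + -1·-1 = -5
  a_7 = 1·-5 + -1·-6 = 1
  a_8 = 1·1 + -1·-5 = 6
  a_9 = 1·6 + -1·1 = 5
  a_10 = 1·5 + -1·6 = -1

1,-1 ; -1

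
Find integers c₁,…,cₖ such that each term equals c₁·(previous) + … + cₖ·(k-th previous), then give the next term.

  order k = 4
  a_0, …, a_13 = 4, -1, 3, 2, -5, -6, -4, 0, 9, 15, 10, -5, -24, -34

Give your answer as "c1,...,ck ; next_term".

  a_4 = 1·2 + -1·3 + 0·-1 + -1·4 = -5
  a_5 = 1·-5 + -1·2 + 0·3 + -1·-1 = -6
  a_6 = 1·-6 + -1·-5 + 0·2 + -1·3 = -4
  a_7 = 1·-4 + -1·-6 + 0·-5 + -1·2 = 0
  a_8 = 1·0 + -1·-4 + 0·-6 + -1·-5 = 9
  a_9 = 1·9 + -1·0 + 0·-4 + -1·-6 = 15
  a_10 = 1·15 + -1·9 + 0·0 + -1·-4 = 10
  a_11 = 1·10 + -1·15 + 0·9 + -1·0 = -5
  a_12 = 1·-5 + -1·10 + 0·15 + -1·9 = -24
  a_13 = 1·-24 + -1·-5 + 0·10 + -1·15 = -34
  a_14 = 1·-34 + -1·-24 + 0·-5 + -1·10 = -20

1,-1,0,-1 ; -20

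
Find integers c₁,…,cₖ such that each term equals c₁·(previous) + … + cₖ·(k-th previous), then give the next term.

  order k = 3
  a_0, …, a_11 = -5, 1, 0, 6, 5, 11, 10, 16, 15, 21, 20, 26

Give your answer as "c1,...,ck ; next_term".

1,1,-1 ; 25

  a_3 = 1·0 + 1·1 + -1·-5 = 6
  a_4 = 1·6 + 1·0 + -1·1 = 5
  a_5 = 1·5 + 1·6 + -1·0 = 11
  a_6 = 1·11 + 1·5 + -1·6 = 10
  a_7 = 1·10 + 1·11 + -1·5 = 16
  a_8 = 1·16 + 1·10 + -1·11 = 15
  a_9 = 1·15 + 1·16 + -1·10 = 21
  a_10 = 1·21 + 1·15 + -1·16 = 20
  a_11 = 1·20 + 1·21 + -1·15 = 26
  a_12 = 1·26 + 1·20 + -1·21 = 25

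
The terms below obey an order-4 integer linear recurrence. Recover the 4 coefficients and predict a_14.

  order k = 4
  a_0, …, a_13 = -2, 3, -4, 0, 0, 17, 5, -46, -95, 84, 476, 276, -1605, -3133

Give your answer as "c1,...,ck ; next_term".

1,-3,-2,3 ; 2558

  a_4 = 1·0 + -3·-4 + -2·3 + 3·-2 = 0
  a_5 = 1·0 + -3·0 + -2·-4 + 3·3 = 17
  a_6 = 1·17 + -3·0 + -2·0 + 3·-4 = 5
  a_7 = 1·5 + -3·17 + -2·0 + 3·0 = -46
  a_8 = 1·-46 + -3·5 + -2·17 + 3·0 = -95
  a_9 = 1·-95 + -3·-46 + -2·5 + 3·17 = 84
  a_10 = 1·84 + -3·-95 + -2·-46 + 3·5 = 476
  a_11 = 1·476 + -3·84 + -2·-95 + 3·-46 = 276
  a_12 = 1·276 + -3·476 + -2·84 + 3·-95 = -1605
  a_13 = 1·-1605 + -3·276 + -2·476 + 3·84 = -3133
  a_14 = 1·-3133 + -3·-1605 + -2·276 + 3·476 = 2558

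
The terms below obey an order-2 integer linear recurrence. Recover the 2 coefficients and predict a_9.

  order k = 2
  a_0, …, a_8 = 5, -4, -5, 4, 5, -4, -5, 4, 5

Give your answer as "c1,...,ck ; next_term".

  a_2 = 0·-4 + -1·5 = -5
  a_3 = 0·-5 + -1·-4 = 4
  a_4 = 0·4 + -1·-5 = 5
  a_5 = 0·5 + -1·4 = -4
  a_6 = 0·-4 + -1·5 = -5
  a_7 = 0·-5 + -1·-4 = 4
  a_8 = 0·4 + -1·-5 = 5
  a_9 = 0·5 + -1·4 = -4

0,-1 ; -4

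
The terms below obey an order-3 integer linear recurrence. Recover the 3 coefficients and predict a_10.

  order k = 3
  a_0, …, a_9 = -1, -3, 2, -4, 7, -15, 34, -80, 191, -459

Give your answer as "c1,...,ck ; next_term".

  a_3 = -3·2 + -1·-3 + 1·-1 = -4
  a_4 = -3·-4 + -1·2 + 1·-3 = 7
  a_5 = -3·7 + -1·-4 + 1·2 = -15
  a_6 = -3·-15 + -1·7 + 1·-4 = 34
  a_7 = -3·34 + -1·-15 + 1·7 = -80
  a_8 = -3·-80 + -1·34 + 1·-15 = 191
  a_9 = -3·191 + -1·-80 + 1·34 = -459
  a_10 = -3·-459 + -1·191 + 1·-80 = 1106

-3,-1,1 ; 1106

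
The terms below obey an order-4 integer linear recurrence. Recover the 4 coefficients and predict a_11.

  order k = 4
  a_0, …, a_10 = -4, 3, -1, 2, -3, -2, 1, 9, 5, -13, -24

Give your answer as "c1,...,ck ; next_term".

  a_4 = 2·2 + -2·-1 + 1·3 + 3·-4 = -3
  a_5 = 2·-3 + -2·2 + 1·-1 + 3·3 = -2
  a_6 = 2·-2 + -2·-3 + 1·2 + 3·-1 = 1
  a_7 = 2·1 + -2·-2 + 1·-3 + 3·2 = 9
  a_8 = 2·9 + -2·1 + 1·-2 + 3·-3 = 5
  a_9 = 2·5 + -2·9 + 1·1 + 3·-2 = -13
  a_10 = 2·-13 + -2·5 + 1·9 + 3·1 = -24
  a_11 = 2·-24 + -2·-13 + 1·5 + 3·9 = 10

2,-2,1,3 ; 10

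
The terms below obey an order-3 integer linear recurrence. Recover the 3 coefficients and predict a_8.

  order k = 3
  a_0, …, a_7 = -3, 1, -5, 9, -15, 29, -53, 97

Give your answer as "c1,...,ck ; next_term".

-1,1,-1 ; -179

  a_3 = -1·-5 + 1·1 + -1·-3 = 9
  a_4 = -1·9 + 1·-5 + -1·1 = -15
  a_5 = -1·-15 + 1·9 + -1·-5 = 29
  a_6 = -1·29 + 1·-15 + -1·9 = -53
  a_7 = -1·-53 + 1·29 + -1·-15 = 97
  a_8 = -1·97 + 1·-53 + -1·29 = -179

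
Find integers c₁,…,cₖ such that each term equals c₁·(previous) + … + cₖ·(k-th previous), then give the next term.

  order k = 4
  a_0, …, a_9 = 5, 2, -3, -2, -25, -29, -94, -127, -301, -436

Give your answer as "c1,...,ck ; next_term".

1,3,-2,-2 ; -897

  a_4 = 1·-2 + 3·-3 + -2·2 + -2·5 = -25
  a_5 = 1·-25 + 3·-2 + -2·-3 + -2·2 = -29
  a_6 = 1·-29 + 3·-25 + -2·-2 + -2·-3 = -94
  a_7 = 1·-94 + 3·-29 + -2·-25 + -2·-2 = -127
  a_8 = 1·-127 + 3·-94 + -2·-29 + -2·-25 = -301
  a_9 = 1·-301 + 3·-127 + -2·-94 + -2·-29 = -436
  a_10 = 1·-436 + 3·-301 + -2·-127 + -2·-94 = -897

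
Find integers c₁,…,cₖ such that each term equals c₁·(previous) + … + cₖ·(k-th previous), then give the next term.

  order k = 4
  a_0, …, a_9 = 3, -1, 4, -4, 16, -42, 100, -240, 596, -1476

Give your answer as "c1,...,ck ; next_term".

  a_4 = -2·-4 + 0·4 + -2·-1 + 2·3 = 16
  a_5 = -2·16 + 0·-4 + -2·4 + 2·-1 = -42
  a_6 = -2·-42 + 0·16 + -2·-4 + 2·4 = 100
  a_7 = -2·100 + 0·-42 + -2·16 + 2·-4 = -240
  a_8 = -2·-240 + 0·100 + -2·-42 + 2·16 = 596
  a_9 = -2·596 + 0·-240 + -2·100 + 2·-42 = -1476
  a_10 = -2·-1476 + 0·596 + -2·-240 + 2·100 = 3632

-2,0,-2,2 ; 3632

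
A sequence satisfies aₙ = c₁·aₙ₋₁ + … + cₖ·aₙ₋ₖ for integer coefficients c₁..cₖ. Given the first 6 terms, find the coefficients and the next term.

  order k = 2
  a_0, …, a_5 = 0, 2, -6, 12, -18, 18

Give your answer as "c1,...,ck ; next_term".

-3,-3 ; 0

  a_2 = -3·2 + -3·0 = -6
  a_3 = -3·-6 + -3·2 = 12
  a_4 = -3·12 + -3·-6 = -18
  a_5 = -3·-18 + -3·12 = 18
  a_6 = -3·18 + -3·-18 = 0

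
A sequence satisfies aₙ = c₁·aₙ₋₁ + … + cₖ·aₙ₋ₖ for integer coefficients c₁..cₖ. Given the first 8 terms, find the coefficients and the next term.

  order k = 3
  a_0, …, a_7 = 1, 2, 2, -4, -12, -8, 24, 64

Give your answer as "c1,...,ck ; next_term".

1,-2,-2 ; 32

  a_3 = 1·2 + -2·2 + -2·1 = -4
  a_4 = 1·-4 + -2·2 + -2·2 = -12
  a_5 = 1·-12 + -2·-4 + -2·2 = -8
  a_6 = 1·-8 + -2·-12 + -2·-4 = 24
  a_7 = 1·24 + -2·-8 + -2·-12 = 64
  a_8 = 1·64 + -2·24 + -2·-8 = 32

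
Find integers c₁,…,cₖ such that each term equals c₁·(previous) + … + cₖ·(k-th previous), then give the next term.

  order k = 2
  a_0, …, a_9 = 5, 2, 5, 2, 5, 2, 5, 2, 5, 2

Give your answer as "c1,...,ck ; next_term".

  a_2 = 0·2 + 1·5 = 5
  a_3 = 0·5 + 1·2 = 2
  a_4 = 0·2 + 1·5 = 5
  a_5 = 0·5 + 1·2 = 2
  a_6 = 0·2 + 1·5 = 5
  a_7 = 0·5 + 1·2 = 2
  a_8 = 0·2 + 1·5 = 5
  a_9 = 0·5 + 1·2 = 2
  a_10 = 0·2 + 1·5 = 5

0,1 ; 5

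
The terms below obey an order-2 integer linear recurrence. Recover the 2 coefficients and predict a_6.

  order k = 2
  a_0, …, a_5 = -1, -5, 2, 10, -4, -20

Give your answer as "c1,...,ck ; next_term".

0,-2 ; 8

  a_2 = 0·-5 + -2·-1 = 2
  a_3 = 0·2 + -2·-5 = 10
  a_4 = 0·10 + -2·2 = -4
  a_5 = 0·-4 + -2·10 = -20
  a_6 = 0·-20 + -2·-4 = 8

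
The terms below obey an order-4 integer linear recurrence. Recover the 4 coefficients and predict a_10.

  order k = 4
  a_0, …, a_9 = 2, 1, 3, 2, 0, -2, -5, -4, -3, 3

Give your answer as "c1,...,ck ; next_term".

0,1,-1,-1 ; 6

  a_4 = 0·2 + 1·3 + -1·1 + -1·2 = 0
  a_5 = 0·0 + 1·2 + -1·3 + -1·1 = -2
  a_6 = 0·-2 + 1·0 + -1·2 + -1·3 = -5
  a_7 = 0·-5 + 1·-2 + -1·0 + -1·2 = -4
  a_8 = 0·-4 + 1·-5 + -1·-2 + -1·0 = -3
  a_9 = 0·-3 + 1·-4 + -1·-5 + -1·-2 = 3
  a_10 = 0·3 + 1·-3 + -1·-4 + -1·-5 = 6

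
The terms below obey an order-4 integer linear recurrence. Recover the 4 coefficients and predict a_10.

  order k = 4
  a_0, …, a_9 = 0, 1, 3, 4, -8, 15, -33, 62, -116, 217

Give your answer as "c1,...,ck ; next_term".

  a_4 = -2·4 + 0·3 + 0·1 + -1·0 = -8
  a_5 = -2·-8 + 0·4 + 0·3 + -1·1 = 15
  a_6 = -2·15 + 0·-8 + 0·4 + -1·3 = -33
  a_7 = -2·-33 + 0·15 + 0·-8 + -1·4 = 62
  a_8 = -2·62 + 0·-33 + 0·15 + -1·-8 = -116
  a_9 = -2·-116 + 0·62 + 0·-33 + -1·15 = 217
  a_10 = -2·217 + 0·-116 + 0·62 + -1·-33 = -401

-2,0,0,-1 ; -401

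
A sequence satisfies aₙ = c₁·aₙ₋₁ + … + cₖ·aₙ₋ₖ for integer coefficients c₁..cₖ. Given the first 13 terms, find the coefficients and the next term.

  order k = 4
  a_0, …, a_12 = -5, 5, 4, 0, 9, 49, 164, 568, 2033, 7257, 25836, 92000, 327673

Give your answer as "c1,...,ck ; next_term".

3,1,3,2 ; 1167041

  a_4 = 3·0 + 1·4 + 3·5 + 2·-5 = 9
  a_5 = 3·9 + 1·0 + 3·4 + 2·5 = 49
  a_6 = 3·49 + 1·9 + 3·0 + 2·4 = 164
  a_7 = 3·164 + 1·49 + 3·9 + 2·0 = 568
  a_8 = 3·568 + 1·164 + 3·49 + 2·9 = 2033
  a_9 = 3·2033 + 1·568 + 3·164 + 2·49 = 7257
  a_10 = 3·7257 + 1·2033 + 3·568 + 2·164 = 25836
  a_11 = 3·25836 + 1·7257 + 3·2033 + 2·568 = 92000
  a_12 = 3·92000 + 1·25836 + 3·7257 + 2·2033 = 327673
  a_13 = 3·327673 + 1·92000 + 3·25836 + 2·7257 = 1167041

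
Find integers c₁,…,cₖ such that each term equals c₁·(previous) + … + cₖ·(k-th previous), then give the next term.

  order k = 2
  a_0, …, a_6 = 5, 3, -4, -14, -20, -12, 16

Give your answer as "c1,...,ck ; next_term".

  a_2 = 2·3 + -2·5 = -4
  a_3 = 2·-4 + -2·3 = -14
  a_4 = 2·-14 + -2·-4 = -20
  a_5 = 2·-20 + -2·-14 = -12
  a_6 = 2·-12 + -2·-20 = 16
  a_7 = 2·16 + -2·-12 = 56

2,-2 ; 56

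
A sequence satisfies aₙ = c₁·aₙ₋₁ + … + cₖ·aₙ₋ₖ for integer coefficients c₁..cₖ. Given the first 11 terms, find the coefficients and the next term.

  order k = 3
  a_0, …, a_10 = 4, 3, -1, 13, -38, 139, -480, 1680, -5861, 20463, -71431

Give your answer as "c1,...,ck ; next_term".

-3,2,1 ; 249358

  a_3 = -3·-1 + 2·3 + 1·4 = 13
  a_4 = -3·13 + 2·-1 + 1·3 = -38
  a_5 = -3·-38 + 2·13 + 1·-1 = 139
  a_6 = -3·139 + 2·-38 + 1·13 = -480
  a_7 = -3·-480 + 2·139 + 1·-38 = 1680
  a_8 = -3·1680 + 2·-480 + 1·139 = -5861
  a_9 = -3·-5861 + 2·1680 + 1·-480 = 20463
  a_10 = -3·20463 + 2·-5861 + 1·1680 = -71431
  a_11 = -3·-71431 + 2·20463 + 1·-5861 = 249358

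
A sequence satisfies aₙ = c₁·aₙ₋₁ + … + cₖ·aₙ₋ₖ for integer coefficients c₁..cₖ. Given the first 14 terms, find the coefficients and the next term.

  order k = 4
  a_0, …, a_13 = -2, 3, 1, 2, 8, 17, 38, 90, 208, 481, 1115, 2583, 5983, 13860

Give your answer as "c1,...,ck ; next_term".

  a_4 = 1·2 + 2·1 + 2·3 + 1·-2 = 8
  a_5 = 1·8 + 2·2 + 2·1 + 1·3 = 17
  a_6 = 1·17 + 2·8 + 2·2 + 1·1 = 38
  a_7 = 1·38 + 2·17 + 2·8 + 1·2 = 90
  a_8 = 1·90 + 2·38 + 2·17 + 1·8 = 208
  a_9 = 1·208 + 2·90 + 2·38 + 1·17 = 481
  a_10 = 1·481 + 2·208 + 2·90 + 1·38 = 1115
  a_11 = 1·1115 + 2·481 + 2·208 + 1·90 = 2583
  a_12 = 1·2583 + 2·1115 + 2·481 + 1·208 = 5983
  a_13 = 1·5983 + 2·2583 + 2·1115 + 1·481 = 13860
  a_14 = 1·13860 + 2·5983 + 2·2583 + 1·1115 = 32107

1,2,2,1 ; 32107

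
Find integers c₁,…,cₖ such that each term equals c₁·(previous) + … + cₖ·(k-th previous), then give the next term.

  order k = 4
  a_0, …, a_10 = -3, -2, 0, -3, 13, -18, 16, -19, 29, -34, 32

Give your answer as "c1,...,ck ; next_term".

  a_4 = -2·-3 + -2·0 + -2·-2 + -1·-3 = 13
  a_5 = -2·13 + -2·-3 + -2·0 + -1·-2 = -18
  a_6 = -2·-18 + -2·13 + -2·-3 + -1·0 = 16
  a_7 = -2·16 + -2·-18 + -2·13 + -1·-3 = -19
  a_8 = -2·-19 + -2·16 + -2·-18 + -1·13 = 29
  a_9 = -2·29 + -2·-19 + -2·16 + -1·-18 = -34
  a_10 = -2·-34 + -2·29 + -2·-19 + -1·16 = 32
  a_11 = -2·32 + -2·-34 + -2·29 + -1·-19 = -35

-2,-2,-2,-1 ; -35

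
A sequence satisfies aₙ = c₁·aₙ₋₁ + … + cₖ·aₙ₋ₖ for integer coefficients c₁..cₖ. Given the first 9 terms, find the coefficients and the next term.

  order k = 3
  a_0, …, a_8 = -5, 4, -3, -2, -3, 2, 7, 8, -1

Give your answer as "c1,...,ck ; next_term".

1,-1,-1 ; -16

  a_3 = 1·-3 + -1·4 + -1·-5 = -2
  a_4 = 1·-2 + -1·-3 + -1·4 = -3
  a_5 = 1·-3 + -1·-2 + -1·-3 = 2
  a_6 = 1·2 + -1·-3 + -1·-2 = 7
  a_7 = 1·7 + -1·2 + -1·-3 = 8
  a_8 = 1·8 + -1·7 + -1·2 = -1
  a_9 = 1·-1 + -1·8 + -1·7 = -16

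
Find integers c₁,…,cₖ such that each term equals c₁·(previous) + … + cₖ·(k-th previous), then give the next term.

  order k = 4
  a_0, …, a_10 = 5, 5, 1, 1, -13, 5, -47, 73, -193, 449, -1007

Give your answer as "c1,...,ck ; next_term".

  a_4 = -1·1 + 3·1 + -1·5 + -2·5 = -13
  a_5 = -1·-13 + 3·1 + -1·1 + -2·5 = 5
  a_6 = -1·5 + 3·-13 + -1·1 + -2·1 = -47
  a_7 = -1·-47 + 3·5 + -1·-13 + -2·1 = 73
  a_8 = -1·73 + 3·-47 + -1·5 + -2·-13 = -193
  a_9 = -1·-193 + 3·73 + -1·-47 + -2·5 = 449
  a_10 = -1·449 + 3·-193 + -1·73 + -2·-47 = -1007
  a_11 = -1·-1007 + 3·449 + -1·-193 + -2·73 = 2401

-1,3,-1,-2 ; 2401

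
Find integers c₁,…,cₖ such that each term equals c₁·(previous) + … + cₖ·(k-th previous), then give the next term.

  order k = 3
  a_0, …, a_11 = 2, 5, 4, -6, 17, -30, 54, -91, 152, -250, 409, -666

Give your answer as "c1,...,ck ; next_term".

  a_3 = -2·4 + 0·5 + 1·2 = -6
  a_4 = -2·-6 + 0·4 + 1·5 = 17
  a_5 = -2·17 + 0·-6 + 1·4 = -30
  a_6 = -2·-30 + 0·17 + 1·-6 = 54
  a_7 = -2·54 + 0·-30 + 1·17 = -91
  a_8 = -2·-91 + 0·54 + 1·-30 = 152
  a_9 = -2·152 + 0·-91 + 1·54 = -250
  a_10 = -2·-250 + 0·152 + 1·-91 = 409
  a_11 = -2·409 + 0·-250 + 1·152 = -666
  a_12 = -2·-666 + 0·409 + 1·-250 = 1082

-2,0,1 ; 1082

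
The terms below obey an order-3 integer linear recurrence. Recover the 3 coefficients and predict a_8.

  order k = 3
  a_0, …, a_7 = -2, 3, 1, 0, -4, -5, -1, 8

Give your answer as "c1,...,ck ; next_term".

  a_3 = 1·1 + -1·3 + -1·-2 = 0
  a_4 = 1·0 + -1·1 + -1·3 = -4
  a_5 = 1·-4 + -1·0 + -1·1 = -5
  a_6 = 1·-5 + -1·-4 + -1·0 = -1
  a_7 = 1·-1 + -1·-5 + -1·-4 = 8
  a_8 = 1·8 + -1·-1 + -1·-5 = 14

1,-1,-1 ; 14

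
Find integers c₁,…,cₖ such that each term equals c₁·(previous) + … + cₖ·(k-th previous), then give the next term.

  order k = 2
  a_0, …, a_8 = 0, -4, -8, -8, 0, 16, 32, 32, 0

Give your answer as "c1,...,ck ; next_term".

  a_2 = 2·-4 + -2·0 = -8
  a_3 = 2·-8 + -2·-4 = -8
  a_4 = 2·-8 + -2·-8 = 0
  a_5 = 2·0 + -2·-8 = 16
  a_6 = 2·16 + -2·0 = 32
  a_7 = 2·32 + -2·16 = 32
  a_8 = 2·32 + -2·32 = 0
  a_9 = 2·0 + -2·32 = -64

2,-2 ; -64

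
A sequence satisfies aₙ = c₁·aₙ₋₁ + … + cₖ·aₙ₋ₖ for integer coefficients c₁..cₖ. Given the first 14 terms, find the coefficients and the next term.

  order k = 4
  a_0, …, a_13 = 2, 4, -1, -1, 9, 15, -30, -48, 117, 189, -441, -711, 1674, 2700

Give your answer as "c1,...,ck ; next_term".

  a_4 = 0·-1 + -3·-1 + 0·4 + 3·2 = 9
  a_5 = 0·9 + -3·-1 + 0·-1 + 3·4 = 15
  a_6 = 0·15 + -3·9 + 0·-1 + 3·-1 = -30
  a_7 = 0·-30 + -3·15 + 0·9 + 3·-1 = -48
  a_8 = 0·-48 + -3·-30 + 0·15 + 3·9 = 117
  a_9 = 0·117 + -3·-48 + 0·-30 + 3·15 = 189
  a_10 = 0·189 + -3·117 + 0·-48 + 3·-30 = -441
  a_11 = 0·-441 + -3·189 + 0·117 + 3·-48 = -711
  a_12 = 0·-711 + -3·-441 + 0·189 + 3·117 = 1674
  a_13 = 0·1674 + -3·-711 + 0·-441 + 3·189 = 2700
  a_14 = 0·2700 + -3·1674 + 0·-711 + 3·-441 = -6345

0,-3,0,3 ; -6345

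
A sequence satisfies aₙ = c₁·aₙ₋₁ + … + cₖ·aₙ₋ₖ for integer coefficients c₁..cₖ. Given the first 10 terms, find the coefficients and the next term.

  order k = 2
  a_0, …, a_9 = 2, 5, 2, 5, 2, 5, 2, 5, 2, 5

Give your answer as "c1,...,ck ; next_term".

0,1 ; 2

  a_2 = 0·5 + 1·2 = 2
  a_3 = 0·2 + 1·5 = 5
  a_4 = 0·5 + 1·2 = 2
  a_5 = 0·2 + 1·5 = 5
  a_6 = 0·5 + 1·2 = 2
  a_7 = 0·2 + 1·5 = 5
  a_8 = 0·5 + 1·2 = 2
  a_9 = 0·2 + 1·5 = 5
  a_10 = 0·5 + 1·2 = 2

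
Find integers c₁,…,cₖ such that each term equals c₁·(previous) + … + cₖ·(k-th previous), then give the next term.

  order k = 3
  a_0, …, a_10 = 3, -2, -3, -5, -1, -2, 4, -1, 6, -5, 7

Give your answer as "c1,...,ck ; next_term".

0,1,-1 ; -11

  a_3 = 0·-3 + 1·-2 + -1·3 = -5
  a_4 = 0·-5 + 1·-3 + -1·-2 = -1
  a_5 = 0·-1 + 1·-5 + -1·-3 = -2
  a_6 = 0·-2 + 1·-1 + -1·-5 = 4
  a_7 = 0·4 + 1·-2 + -1·-1 = -1
  a_8 = 0·-1 + 1·4 + -1·-2 = 6
  a_9 = 0·6 + 1·-1 + -1·4 = -5
  a_10 = 0·-5 + 1·6 + -1·-1 = 7
  a_11 = 0·7 + 1·-5 + -1·6 = -11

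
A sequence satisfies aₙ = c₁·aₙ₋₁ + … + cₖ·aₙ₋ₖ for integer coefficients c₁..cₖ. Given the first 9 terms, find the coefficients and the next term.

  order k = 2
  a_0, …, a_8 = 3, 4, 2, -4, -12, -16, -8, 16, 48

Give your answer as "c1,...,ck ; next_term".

2,-2 ; 64

  a_2 = 2·4 + -2·3 = 2
  a_3 = 2·2 + -2·4 = -4
  a_4 = 2·-4 + -2·2 = -12
  a_5 = 2·-12 + -2·-4 = -16
  a_6 = 2·-16 + -2·-12 = -8
  a_7 = 2·-8 + -2·-16 = 16
  a_8 = 2·16 + -2·-8 = 48
  a_9 = 2·48 + -2·16 = 64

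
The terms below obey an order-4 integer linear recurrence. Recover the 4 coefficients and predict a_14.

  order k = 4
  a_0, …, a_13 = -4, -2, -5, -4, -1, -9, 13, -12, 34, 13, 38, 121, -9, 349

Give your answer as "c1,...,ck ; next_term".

0,3,1,-4 ; -58

  a_4 = 0·-4 + 3·-5 + 1·-2 + -4·-4 = -1
  a_5 = 0·-1 + 3·-4 + 1·-5 + -4·-2 = -9
  a_6 = 0·-9 + 3·-1 + 1·-4 + -4·-5 = 13
  a_7 = 0·13 + 3·-9 + 1·-1 + -4·-4 = -12
  a_8 = 0·-12 + 3·13 + 1·-9 + -4·-1 = 34
  a_9 = 0·34 + 3·-12 + 1·13 + -4·-9 = 13
  a_10 = 0·13 + 3·34 + 1·-12 + -4·13 = 38
  a_11 = 0·38 + 3·13 + 1·34 + -4·-12 = 121
  a_12 = 0·121 + 3·38 + 1·13 + -4·34 = -9
  a_13 = 0·-9 + 3·121 + 1·38 + -4·13 = 349
  a_14 = 0·349 + 3·-9 + 1·121 + -4·38 = -58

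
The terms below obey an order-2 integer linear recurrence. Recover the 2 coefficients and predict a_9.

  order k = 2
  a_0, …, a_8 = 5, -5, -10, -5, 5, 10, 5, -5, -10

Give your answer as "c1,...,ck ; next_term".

  a_2 = 1·-5 + -1·5 = -10
  a_3 = 1·-10 + -1·-5 = -5
  a_4 = 1·-5 + -1·-10 = 5
  a_5 = 1·5 + -1·-5 = 10
  a_6 = 1·10 + -1·5 = 5
  a_7 = 1·5 + -1·10 = -5
  a_8 = 1·-5 + -1·5 = -10
  a_9 = 1·-10 + -1·-5 = -5

1,-1 ; -5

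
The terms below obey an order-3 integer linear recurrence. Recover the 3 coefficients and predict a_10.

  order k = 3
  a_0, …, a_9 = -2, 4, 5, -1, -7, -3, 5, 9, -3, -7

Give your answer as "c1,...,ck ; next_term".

  a_3 = -1·5 + 0·4 + -2·-2 = -1
  a_4 = -1·-1 + 0·5 + -2·4 = -7
  a_5 = -1·-7 + 0·-1 + -2·5 = -3
  a_6 = -1·-3 + 0·-7 + -2·-1 = 5
  a_7 = -1·5 + 0·-3 + -2·-7 = 9
  a_8 = -1·9 + 0·5 + -2·-3 = -3
  a_9 = -1·-3 + 0·9 + -2·5 = -7
  a_10 = -1·-7 + 0·-3 + -2·9 = -11

-1,0,-2 ; -11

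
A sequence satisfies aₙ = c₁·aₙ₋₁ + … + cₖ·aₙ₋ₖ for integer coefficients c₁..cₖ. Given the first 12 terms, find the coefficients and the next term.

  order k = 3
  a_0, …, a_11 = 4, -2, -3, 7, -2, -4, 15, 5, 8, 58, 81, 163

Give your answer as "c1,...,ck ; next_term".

1,1,3 ; 418

  a_3 = 1·-3 + 1·-2 + 3·4 = 7
  a_4 = 1·7 + 1·-3 + 3·-2 = -2
  a_5 = 1·-2 + 1·7 + 3·-3 = -4
  a_6 = 1·-4 + 1·-2 + 3·7 = 15
  a_7 = 1·15 + 1·-4 + 3·-2 = 5
  a_8 = 1·5 + 1·15 + 3·-4 = 8
  a_9 = 1·8 + 1·5 + 3·15 = 58
  a_10 = 1·58 + 1·8 + 3·5 = 81
  a_11 = 1·81 + 1·58 + 3·8 = 163
  a_12 = 1·163 + 1·81 + 3·58 = 418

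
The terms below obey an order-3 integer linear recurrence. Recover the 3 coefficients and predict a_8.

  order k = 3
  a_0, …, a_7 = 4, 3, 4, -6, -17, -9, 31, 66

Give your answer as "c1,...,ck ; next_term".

  a_3 = 1·4 + -2·3 + -1·4 = -6
  a_4 = 1·-6 + -2·4 + -1·3 = -17
  a_5 = 1·-17 + -2·-6 + -1·4 = -9
  a_6 = 1·-9 + -2·-17 + -1·-6 = 31
  a_7 = 1·31 + -2·-9 + -1·-17 = 66
  a_8 = 1·66 + -2·31 + -1·-9 = 13

1,-2,-1 ; 13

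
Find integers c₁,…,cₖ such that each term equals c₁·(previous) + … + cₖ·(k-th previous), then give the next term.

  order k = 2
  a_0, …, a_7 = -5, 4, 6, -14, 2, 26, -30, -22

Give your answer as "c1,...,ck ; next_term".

  a_2 = -1·4 + -2·-5 = 6
  a_3 = -1·6 + -2·4 = -14
  a_4 = -1·-14 + -2·6 = 2
  a_5 = -1·2 + -2·-14 = 26
  a_6 = -1·26 + -2·2 = -30
  a_7 = -1·-30 + -2·26 = -22
  a_8 = -1·-22 + -2·-30 = 82

-1,-2 ; 82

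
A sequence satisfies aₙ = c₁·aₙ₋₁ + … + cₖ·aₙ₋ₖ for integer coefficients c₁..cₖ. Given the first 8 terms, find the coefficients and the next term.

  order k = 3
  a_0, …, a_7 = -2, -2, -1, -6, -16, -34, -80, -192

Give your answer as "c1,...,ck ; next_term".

  a_3 = 2·-1 + 0·-2 + 2·-2 = -6
  a_4 = 2·-6 + 0·-1 + 2·-2 = -16
  a_5 = 2·-16 + 0·-6 + 2·-1 = -34
  a_6 = 2·-34 + 0·-16 + 2·-6 = -80
  a_7 = 2·-80 + 0·-34 + 2·-16 = -192
  a_8 = 2·-192 + 0·-80 + 2·-34 = -452

2,0,2 ; -452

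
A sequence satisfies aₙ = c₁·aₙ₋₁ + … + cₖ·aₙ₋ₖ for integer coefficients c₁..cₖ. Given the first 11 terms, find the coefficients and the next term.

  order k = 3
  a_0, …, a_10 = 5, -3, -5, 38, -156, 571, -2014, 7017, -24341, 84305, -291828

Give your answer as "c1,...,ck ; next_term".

-4,-1,3 ; 1009984

  a_3 = -4·-5 + -1·-3 + 3·5 = 38
  a_4 = -4·38 + -1·-5 + 3·-3 = -156
  a_5 = -4·-156 + -1·38 + 3·-5 = 571
  a_6 = -4·571 + -1·-156 + 3·38 = -2014
  a_7 = -4·-2014 + -1·571 + 3·-156 = 7017
  a_8 = -4·7017 + -1·-2014 + 3·571 = -24341
  a_9 = -4·-24341 + -1·7017 + 3·-2014 = 84305
  a_10 = -4·84305 + -1·-24341 + 3·7017 = -291828
  a_11 = -4·-291828 + -1·84305 + 3·-24341 = 1009984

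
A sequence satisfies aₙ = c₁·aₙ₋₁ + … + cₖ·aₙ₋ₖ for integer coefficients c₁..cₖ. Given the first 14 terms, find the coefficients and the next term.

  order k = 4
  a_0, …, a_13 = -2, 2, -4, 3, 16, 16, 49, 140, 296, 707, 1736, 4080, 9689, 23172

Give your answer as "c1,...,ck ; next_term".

  a_4 = 2·3 + 0·-4 + 3·2 + -2·-2 = 16
  a_5 = 2·16 + 0·3 + 3·-4 + -2·2 = 16
  a_6 = 2·16 + 0·16 + 3·3 + -2·-4 = 49
  a_7 = 2·49 + 0·16 + 3·16 + -2·3 = 140
  a_8 = 2·140 + 0·49 + 3·16 + -2·16 = 296
  a_9 = 2·296 + 0·140 + 3·49 + -2·16 = 707
  a_10 = 2·707 + 0·296 + 3·140 + -2·49 = 1736
  a_11 = 2·1736 + 0·707 + 3·296 + -2·140 = 4080
  a_12 = 2·4080 + 0·1736 + 3·707 + -2·296 = 9689
  a_13 = 2·9689 + 0·4080 + 3·1736 + -2·707 = 23172
  a_14 = 2·23172 + 0·9689 + 3·4080 + -2·1736 = 55112

2,0,3,-2 ; 55112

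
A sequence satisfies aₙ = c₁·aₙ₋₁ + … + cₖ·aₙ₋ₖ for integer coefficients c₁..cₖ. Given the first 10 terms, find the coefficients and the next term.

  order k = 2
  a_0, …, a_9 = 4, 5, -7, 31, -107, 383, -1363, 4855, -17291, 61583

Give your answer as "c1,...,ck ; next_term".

-3,2 ; -219331

  a_2 = -3·5 + 2·4 = -7
  a_3 = -3·-7 + 2·5 = 31
  a_4 = -3·31 + 2·-7 = -107
  a_5 = -3·-107 + 2·31 = 383
  a_6 = -3·383 + 2·-107 = -1363
  a_7 = -3·-1363 + 2·383 = 4855
  a_8 = -3·4855 + 2·-1363 = -17291
  a_9 = -3·-17291 + 2·4855 = 61583
  a_10 = -3·61583 + 2·-17291 = -219331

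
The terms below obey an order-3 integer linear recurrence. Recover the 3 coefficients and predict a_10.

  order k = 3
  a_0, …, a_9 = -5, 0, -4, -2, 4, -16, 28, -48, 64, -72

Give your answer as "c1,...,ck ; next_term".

-2,0,2 ; 48

  a_3 = -2·-4 + 0·0 + 2·-5 = -2
  a_4 = -2·-2 + 0·-4 + 2·0 = 4
  a_5 = -2·4 + 0·-2 + 2·-4 = -16
  a_6 = -2·-16 + 0·4 + 2·-2 = 28
  a_7 = -2·28 + 0·-16 + 2·4 = -48
  a_8 = -2·-48 + 0·28 + 2·-16 = 64
  a_9 = -2·64 + 0·-48 + 2·28 = -72
  a_10 = -2·-72 + 0·64 + 2·-48 = 48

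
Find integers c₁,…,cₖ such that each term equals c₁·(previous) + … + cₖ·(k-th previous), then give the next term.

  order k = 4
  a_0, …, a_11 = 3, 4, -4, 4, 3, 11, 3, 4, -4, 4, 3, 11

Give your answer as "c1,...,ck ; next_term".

  a_4 = 1·4 + 0·-4 + -1·4 + 1·3 = 3
  a_5 = 1·3 + 0·4 + -1·-4 + 1·4 = 11
  a_6 = 1·11 + 0·3 + -1·4 + 1·-4 = 3
  a_7 = 1·3 + 0·11 + -1·3 + 1·4 = 4
  a_8 = 1·4 + 0·3 + -1·11 + 1·3 = -4
  a_9 = 1·-4 + 0·4 + -1·3 + 1·11 = 4
  a_10 = 1·4 + 0·-4 + -1·4 + 1·3 = 3
  a_11 = 1·3 + 0·4 + -1·-4 + 1·4 = 11
  a_12 = 1·11 + 0·3 + -1·4 + 1·-4 = 3

1,0,-1,1 ; 3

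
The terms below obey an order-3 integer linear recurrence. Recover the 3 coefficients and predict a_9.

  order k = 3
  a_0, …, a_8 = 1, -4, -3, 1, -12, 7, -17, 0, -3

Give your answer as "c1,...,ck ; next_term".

-1,1,2 ; -31

  a_3 = -1·-3 + 1·-4 + 2·1 = 1
  a_4 = -1·1 + 1·-3 + 2·-4 = -12
  a_5 = -1·-12 + 1·1 + 2·-3 = 7
  a_6 = -1·7 + 1·-12 + 2·1 = -17
  a_7 = -1·-17 + 1·7 + 2·-12 = 0
  a_8 = -1·0 + 1·-17 + 2·7 = -3
  a_9 = -1·-3 + 1·0 + 2·-17 = -31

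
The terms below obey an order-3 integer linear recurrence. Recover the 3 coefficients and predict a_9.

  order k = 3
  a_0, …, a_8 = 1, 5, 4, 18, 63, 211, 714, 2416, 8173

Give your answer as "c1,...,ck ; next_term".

3,1,1 ; 27649

  a_3 = 3·4 + 1·5 + 1·1 = 18
  a_4 = 3·18 + 1·4 + 1·5 = 63
  a_5 = 3·63 + 1·18 + 1·4 = 211
  a_6 = 3·211 + 1·63 + 1·18 = 714
  a_7 = 3·714 + 1·211 + 1·63 = 2416
  a_8 = 3·2416 + 1·714 + 1·211 = 8173
  a_9 = 3·8173 + 1·2416 + 1·714 = 27649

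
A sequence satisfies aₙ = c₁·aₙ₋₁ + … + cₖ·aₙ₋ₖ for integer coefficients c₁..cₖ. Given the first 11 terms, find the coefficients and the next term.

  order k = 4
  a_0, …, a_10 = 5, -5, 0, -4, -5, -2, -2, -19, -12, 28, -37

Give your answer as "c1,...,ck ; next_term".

0,-2,3,2 ; -130

  a_4 = 0·-4 + -2·0 + 3·-5 + 2·5 = -5
  a_5 = 0·-5 + -2·-4 + 3·0 + 2·-5 = -2
  a_6 = 0·-2 + -2·-5 + 3·-4 + 2·0 = -2
  a_7 = 0·-2 + -2·-2 + 3·-5 + 2·-4 = -19
  a_8 = 0·-19 + -2·-2 + 3·-2 + 2·-5 = -12
  a_9 = 0·-12 + -2·-19 + 3·-2 + 2·-2 = 28
  a_10 = 0·28 + -2·-12 + 3·-19 + 2·-2 = -37
  a_11 = 0·-37 + -2·28 + 3·-12 + 2·-19 = -130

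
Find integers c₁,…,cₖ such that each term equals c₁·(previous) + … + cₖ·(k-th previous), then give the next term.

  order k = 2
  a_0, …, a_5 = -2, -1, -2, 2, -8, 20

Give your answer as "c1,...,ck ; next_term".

  a_2 = -2·-1 + 2·-2 = -2
  a_3 = -2·-2 + 2·-1 = 2
  a_4 = -2·2 + 2·-2 = -8
  a_5 = -2·-8 + 2·2 = 20
  a_6 = -2·20 + 2·-8 = -56

-2,2 ; -56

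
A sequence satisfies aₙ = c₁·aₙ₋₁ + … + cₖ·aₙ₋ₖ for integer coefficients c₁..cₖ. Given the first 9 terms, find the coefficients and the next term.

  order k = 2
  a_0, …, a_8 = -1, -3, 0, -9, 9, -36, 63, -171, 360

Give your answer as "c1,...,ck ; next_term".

  a_2 = -1·-3 + 3·-1 = 0
  a_3 = -1·0 + 3·-3 = -9
  a_4 = -1·-9 + 3·0 = 9
  a_5 = -1·9 + 3·-9 = -36
  a_6 = -1·-36 + 3·9 = 63
  a_7 = -1·63 + 3·-36 = -171
  a_8 = -1·-171 + 3·63 = 360
  a_9 = -1·360 + 3·-171 = -873

-1,3 ; -873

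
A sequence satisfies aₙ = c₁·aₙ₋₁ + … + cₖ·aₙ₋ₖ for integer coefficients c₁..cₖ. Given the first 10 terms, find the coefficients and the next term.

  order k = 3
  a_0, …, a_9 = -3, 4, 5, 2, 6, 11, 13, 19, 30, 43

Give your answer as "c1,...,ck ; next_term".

1,0,1 ; 62

  a_3 = 1·5 + 0·4 + 1·-3 = 2
  a_4 = 1·2 + 0·5 + 1·4 = 6
  a_5 = 1·6 + 0·2 + 1·5 = 11
  a_6 = 1·11 + 0·6 + 1·2 = 13
  a_7 = 1·13 + 0·11 + 1·6 = 19
  a_8 = 1·19 + 0·13 + 1·11 = 30
  a_9 = 1·30 + 0·19 + 1·13 = 43
  a_10 = 1·43 + 0·30 + 1·19 = 62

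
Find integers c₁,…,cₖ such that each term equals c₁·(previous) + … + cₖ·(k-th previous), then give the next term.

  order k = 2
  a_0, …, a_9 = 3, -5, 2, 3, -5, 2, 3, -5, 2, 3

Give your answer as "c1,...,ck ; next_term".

  a_2 = -1·-5 + -1·3 = 2
  a_3 = -1·2 + -1·-5 = 3
  a_4 = -1·3 + -1·2 = -5
  a_5 = -1·-5 + -1·3 = 2
  a_6 = -1·2 + -1·-5 = 3
  a_7 = -1·3 + -1·2 = -5
  a_8 = -1·-5 + -1·3 = 2
  a_9 = -1·2 + -1·-5 = 3
  a_10 = -1·3 + -1·2 = -5

-1,-1 ; -5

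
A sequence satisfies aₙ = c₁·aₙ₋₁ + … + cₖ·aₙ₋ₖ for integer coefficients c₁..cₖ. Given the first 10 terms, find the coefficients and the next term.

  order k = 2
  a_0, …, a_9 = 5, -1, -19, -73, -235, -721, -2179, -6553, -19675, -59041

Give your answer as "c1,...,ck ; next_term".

4,-3 ; -177139

  a_2 = 4·-1 + -3·5 = -19
  a_3 = 4·-19 + -3·-1 = -73
  a_4 = 4·-73 + -3·-19 = -235
  a_5 = 4·-235 + -3·-73 = -721
  a_6 = 4·-721 + -3·-235 = -2179
  a_7 = 4·-2179 + -3·-721 = -6553
  a_8 = 4·-6553 + -3·-2179 = -19675
  a_9 = 4·-19675 + -3·-6553 = -59041
  a_10 = 4·-59041 + -3·-19675 = -177139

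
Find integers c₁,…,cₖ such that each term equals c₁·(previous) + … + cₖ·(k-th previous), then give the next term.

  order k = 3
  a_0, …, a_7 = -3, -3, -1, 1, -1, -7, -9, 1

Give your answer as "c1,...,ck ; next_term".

2,-3,2 ; 15

  a_3 = 2·-1 + -3·-3 + 2·-3 = 1
  a_4 = 2·1 + -3·-1 + 2·-3 = -1
  a_5 = 2·-1 + -3·1 + 2·-1 = -7
  a_6 = 2·-7 + -3·-1 + 2·1 = -9
  a_7 = 2·-9 + -3·-7 + 2·-1 = 1
  a_8 = 2·1 + -3·-9 + 2·-7 = 15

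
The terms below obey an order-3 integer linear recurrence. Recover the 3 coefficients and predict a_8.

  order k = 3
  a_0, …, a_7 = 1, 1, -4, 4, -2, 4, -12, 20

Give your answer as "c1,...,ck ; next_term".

-2,-2,-2 ; -24

  a_3 = -2·-4 + -2·1 + -2·1 = 4
  a_4 = -2·4 + -2·-4 + -2·1 = -2
  a_5 = -2·-2 + -2·4 + -2·-4 = 4
  a_6 = -2·4 + -2·-2 + -2·4 = -12
  a_7 = -2·-12 + -2·4 + -2·-2 = 20
  a_8 = -2·20 + -2·-12 + -2·4 = -24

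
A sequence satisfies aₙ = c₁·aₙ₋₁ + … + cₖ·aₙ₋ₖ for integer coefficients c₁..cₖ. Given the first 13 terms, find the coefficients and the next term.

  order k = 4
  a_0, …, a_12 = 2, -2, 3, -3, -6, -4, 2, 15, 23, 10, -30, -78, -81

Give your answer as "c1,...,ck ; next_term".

  a_4 = 1·-3 + -1·3 + -1·-2 + -1·2 = -6
  a_5 = 1·-6 + -1·-3 + -1·3 + -1·-2 = -4
  a_6 = 1·-4 + -1·-6 + -1·-3 + -1·3 = 2
  a_7 = 1·2 + -1·-4 + -1·-6 + -1·-3 = 15
  a_8 = 1·15 + -1·2 + -1·-4 + -1·-6 = 23
  a_9 = 1·23 + -1·15 + -1·2 + -1·-4 = 10
  a_10 = 1·10 + -1·23 + -1·15 + -1·2 = -30
  a_11 = 1·-30 + -1·10 + -1·23 + -1·15 = -78
  a_12 = 1·-78 + -1·-30 + -1·10 + -1·23 = -81
  a_13 = 1·-81 + -1·-78 + -1·-30 + -1·10 = 17

1,-1,-1,-1 ; 17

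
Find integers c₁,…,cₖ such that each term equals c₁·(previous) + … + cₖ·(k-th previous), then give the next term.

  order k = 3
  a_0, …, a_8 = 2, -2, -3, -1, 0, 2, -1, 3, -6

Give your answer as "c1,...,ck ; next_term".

  a_3 = -1·-3 + 1·-2 + -1·2 = -1
  a_4 = -1·-1 + 1·-3 + -1·-2 = 0
  a_5 = -1·0 + 1·-1 + -1·-3 = 2
  a_6 = -1·2 + 1·0 + -1·-1 = -1
  a_7 = -1·-1 + 1·2 + -1·0 = 3
  a_8 = -1·3 + 1·-1 + -1·2 = -6
  a_9 = -1·-6 + 1·3 + -1·-1 = 10

-1,1,-1 ; 10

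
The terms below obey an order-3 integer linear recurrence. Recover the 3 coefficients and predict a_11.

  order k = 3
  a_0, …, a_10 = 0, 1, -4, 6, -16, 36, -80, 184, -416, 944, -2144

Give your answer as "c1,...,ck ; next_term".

-1,2,-2 ; 4864

  a_3 = -1·-4 + 2·1 + -2·0 = 6
  a_4 = -1·6 + 2·-4 + -2·1 = -16
  a_5 = -1·-16 + 2·6 + -2·-4 = 36
  a_6 = -1·36 + 2·-16 + -2·6 = -80
  a_7 = -1·-80 + 2·36 + -2·-16 = 184
  a_8 = -1·184 + 2·-80 + -2·36 = -416
  a_9 = -1·-416 + 2·184 + -2·-80 = 944
  a_10 = -1·944 + 2·-416 + -2·184 = -2144
  a_11 = -1·-2144 + 2·944 + -2·-416 = 4864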